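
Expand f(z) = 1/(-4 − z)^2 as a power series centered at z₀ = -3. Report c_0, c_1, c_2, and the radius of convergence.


Let w = z − z₀, so z = z₀ + w.
Then -4 − z = -4 − (z₀ + w) = (-4 − z₀) − w = -1 − w.
f(z) = 1/(-1 − w)^2 = (1/(-1)^2) · (1 − w/(-1))^{−2}.
By the binomial series (1−u)^{−2} = Σ_{n≥0} C(n+1, 1) u^n for |u|<1, with u = w/(-1):
  c_n = C(n+1, 1) / (-1)^(n+2).
  c_0 = 1/(-1)^2 = 1.
  c_1 = 2/(-1)^3 = -2.
  c_2 = 3/(-1)^4 = 3.
The series is valid for |w/d| < 1, i.e. |z − z₀| < |d|.
Radius of convergence: R = |-4 − z₀| = |-1| = 1 (distance from z₀ to the singularity z = -4).

c_0 = 1, c_1 = -2, c_2 = 3; R = 1.


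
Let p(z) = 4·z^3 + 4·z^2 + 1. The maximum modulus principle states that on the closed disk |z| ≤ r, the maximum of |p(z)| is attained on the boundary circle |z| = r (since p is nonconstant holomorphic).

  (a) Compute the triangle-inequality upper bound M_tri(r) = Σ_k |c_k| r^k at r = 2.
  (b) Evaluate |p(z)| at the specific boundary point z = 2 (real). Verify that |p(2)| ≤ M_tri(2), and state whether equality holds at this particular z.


Coefficients: c_0 = 1, c_1 = 0, c_2 = 4, c_3 = 4. Radius r = 2.
Part (a). Triangle bound: M_tri(r) = Σ_k |c_k| r^k
  = |1|·2^0 + |0|·2^1 + |4|·2^2 + |4|·2^3
  = 1 + 0 + 16 + 32 = 49.
This bounds M(r) := max_{|z|=r} |p(z)| from above; equality holds iff all terms c_k z^k can be made to align in phase at a single z on |z|=r.
Part (b). At z = 2 (real, on the circle |z| = r):
  p(2) = (1)·2^0 + (0)·2^1 + (4)·2^2 + (4)·2^3 = 49.
  |p(2)| = 49.
Since all nonzero coefficients share the same sign, |p(2)| = 49 = M_tri(2); the triangle bound is attained at z = 2, so in fact M(r) = 49.

M_tri(2) = 49; |p(2)| = 49; equality at z=2: yes.


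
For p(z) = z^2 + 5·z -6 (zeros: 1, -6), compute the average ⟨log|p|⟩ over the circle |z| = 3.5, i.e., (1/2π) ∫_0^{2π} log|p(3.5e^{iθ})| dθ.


Zeros: -6, 1; r = 3.5.
Inside |z| < r: 1. Outside (|z| ≥ r): -6.
p(0) = -6, so log|p(0)| = log(6) = 1.7918.
Apply Jensen: I(r) = log|p(0)| + Σ_k log(r/|z_k|), summed over zeros inside |z| < r.
  log(r/|z_k|) for z_k = 1: log(3.5/1) = 1.2528
  Outside zeros (-6) contribute nothing to the Jensen sum.
Sum over inside zeros: 1.2528.
I(r) = log|p(0)| + (inside sum) = 1.7918 + 1.2528 = 3.0445.
Note: since some zeros are outside |z| ≤ r, the simplified n·log(r) form does NOT apply — only the inside zeros contribute.

I(r) ≈ 3.0445.


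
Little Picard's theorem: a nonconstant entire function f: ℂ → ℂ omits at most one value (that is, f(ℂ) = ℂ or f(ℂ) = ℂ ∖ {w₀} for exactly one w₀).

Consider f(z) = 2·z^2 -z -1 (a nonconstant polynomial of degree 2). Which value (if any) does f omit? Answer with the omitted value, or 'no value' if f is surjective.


Little Picard bounds the complement of f(ℂ) to at most one point.
For every w ∈ ℂ, the equation p(z) − w = 0 is a nonconstant polynomial in z and hence has at least one root by the fundamental theorem of algebra. So p is surjective onto ℂ, omitting no value.

Omitted value: no value.


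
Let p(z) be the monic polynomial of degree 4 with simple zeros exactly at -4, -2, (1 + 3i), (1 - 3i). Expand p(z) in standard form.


The polynomial is p(z) = ∏_{α ∈ S} (z − α), where S = {-4, -2, (1 + 3i), (1 - 3i)}.
Expanding the product yields: p(z) = z^4 + 4·z^3 + 6·z^2 + 44·z + 80.
Note conjugate pairs combine to real quadratics: (z − (1+3i))(z − (1−3i)) = z² − 2z + 10.
The resulting polynomial has degree 4 and real coefficients as required.

p(z) = z^4 + 4·z^3 + 6·z^2 + 44·z + 80.


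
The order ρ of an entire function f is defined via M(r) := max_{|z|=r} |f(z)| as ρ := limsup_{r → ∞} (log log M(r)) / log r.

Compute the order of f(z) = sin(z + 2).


sin(w) is a linear combination of e^{iw} and e^{−iw} (or e^w, e^{−w} in the hyperbolic case), so |sin(w)| ≤ e^{|w|}. With w = z + 2, |w| ≤ 1|z| + 2 = 1r + 2 on |z| = r, giving M(r) ≤ e^{1r + 2}, so ρ ≤ 1. On a suitable ray (z = it for sin/cos; z = t for sinh/cosh, t real → ∞), |sin(z + 2)| grows like e^{1|t|}/2, so ρ ≥ 1. Hence ρ = 1.
Therefore ρ = 1.

Order ρ = 1.


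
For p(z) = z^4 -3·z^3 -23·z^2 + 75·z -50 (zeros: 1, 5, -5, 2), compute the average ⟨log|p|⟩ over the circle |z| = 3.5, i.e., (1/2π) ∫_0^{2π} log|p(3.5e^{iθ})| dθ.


Zeros: -5, 1, 2, 5; r = 3.5.
Inside |z| < r: 1, 2. Outside (|z| ≥ r): -5, 5.
p(0) = -50, so log|p(0)| = log(50) = 3.9120.
Apply Jensen: I(r) = log|p(0)| + Σ_k log(r/|z_k|), summed over zeros inside |z| < r.
  log(r/|z_k|) for z_k = 1: log(3.5/1) = 1.2528
  log(r/|z_k|) for z_k = 2: log(3.5/2) = 0.5596
  Outside zeros (-5, 5) contribute nothing to the Jensen sum.
Sum over inside zeros: 1.8124.
I(r) = log|p(0)| + (inside sum) = 3.9120 + 1.8124 = 5.7244.
Note: since some zeros are outside |z| ≤ r, the simplified n·log(r) form does NOT apply — only the inside zeros contribute.

I(r) ≈ 5.7244.


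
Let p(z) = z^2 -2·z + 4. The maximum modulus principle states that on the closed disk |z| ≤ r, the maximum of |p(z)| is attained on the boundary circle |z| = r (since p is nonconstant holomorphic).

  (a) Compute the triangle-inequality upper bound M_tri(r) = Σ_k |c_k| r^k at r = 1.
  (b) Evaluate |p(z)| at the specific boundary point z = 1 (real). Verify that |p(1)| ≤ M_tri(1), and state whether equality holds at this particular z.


Coefficients: c_0 = 4, c_1 = -2, c_2 = 1. Radius r = 1.
Part (a). Triangle bound: M_tri(r) = Σ_k |c_k| r^k
  = |4|·1^0 + |-2|·1^1 + |1|·1^2
  = 4 + 2 + 1 = 7.
This bounds M(r) := max_{|z|=r} |p(z)| from above; equality holds iff all terms c_k z^k can be made to align in phase at a single z on |z|=r.
Part (b). At z = 1 (real, on the circle |z| = r):
  p(1) = (4)·1^0 + (-2)·1^1 + (1)·1^2 = 3.
  |p(1)| = 3.
Check: |p(1)| = 3 ≤ 7 = M_tri(1). ✓ Equality does not hold at z = 1 (the coefficients have mixed signs, so the terms do not all align in phase there).

M_tri(1) = 7; |p(1)| = 3; equality at z=1: no.


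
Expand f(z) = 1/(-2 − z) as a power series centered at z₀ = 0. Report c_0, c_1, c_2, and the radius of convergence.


Let w = z − z₀, so z = z₀ + w.
Then -2 − z = -2 − (z₀ + w) = (-2 − z₀) − w = -2 − w.
f(z) = 1/(-2 − w) = (1/(-2)) · 1/(1 − w/(-2)) = Σ_{n≥0} w^n / (-2)^(n+1).
So c_n = 1/(-2)^(n+1):
  c_0 = 1/(-2)^1 = -1/2.
  c_1 = 1/(-2)^2 = 1/4.
  c_2 = 1/(-2)^3 = -1/8.
The series is valid for |w/d| < 1, i.e. |z − z₀| < |d|.
Radius of convergence: R = |-2 − z₀| = |-2| = 2 (distance from z₀ to the singularity z = -2).

c_0 = -1/2, c_1 = 1/4, c_2 = -1/8; R = 2.


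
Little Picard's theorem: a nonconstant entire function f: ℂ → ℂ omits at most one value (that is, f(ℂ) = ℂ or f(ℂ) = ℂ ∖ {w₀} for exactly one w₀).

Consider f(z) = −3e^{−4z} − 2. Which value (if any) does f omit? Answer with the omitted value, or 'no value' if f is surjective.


Little Picard bounds the complement of f(ℂ) to at most one point.
e^{−4z} is never zero on ℂ, so -3·e^{−4z} takes every value in ℂ ∖ {0}. Adding -2 shifts the range to ℂ ∖ {-2}. Thus f omits exactly the value -2.

Omitted value: -2.


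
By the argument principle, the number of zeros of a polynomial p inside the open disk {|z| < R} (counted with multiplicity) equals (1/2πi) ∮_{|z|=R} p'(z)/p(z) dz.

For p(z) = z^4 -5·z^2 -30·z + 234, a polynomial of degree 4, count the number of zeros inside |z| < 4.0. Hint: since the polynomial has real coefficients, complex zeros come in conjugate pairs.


The zeros of p are: (3 + 2i), (3 - 2i), (-3 + 3i), (-3 - 3i).
Their magnitudes are: 3.606, 3.606, 4.243, 4.243.
Zeros with |z| < R = 4.0: (3 + 2i), (3 - 2i).
Count = 2.
By the argument principle, (1/2πi) ∮_{|z|=R} p'(z)/p(z) dz equals exactly this count.

Number of zeros inside |z| < 4.0: 2.


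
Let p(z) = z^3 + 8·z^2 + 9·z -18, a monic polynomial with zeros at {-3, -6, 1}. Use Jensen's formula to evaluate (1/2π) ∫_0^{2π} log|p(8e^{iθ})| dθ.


Zeros: -6, -3, 1; r = 8.
Inside |z| < r: -6, -3, 1. Outside (|z| ≥ r): ∅.
p(0) = -18, so log|p(0)| = log(18) = 2.8904.
Apply Jensen: I(r) = log|p(0)| + Σ_k log(r/|z_k|), summed over zeros inside |z| < r.
  log(r/|z_k|) for z_k = -3: log(8/3) = 0.9808
  log(r/|z_k|) for z_k = -6: log(8/6) = 0.2877
  log(r/|z_k|) for z_k = 1: log(8/1) = 2.0794
Sum over inside zeros: 3.3480.
I(r) = log|p(0)| + (inside sum) = 2.8904 + 3.3480 = 6.2383.
Closed form (all zeros inside, monic): I(r) = n·log(r) = 3·log(8) = 6.2383. ✓

I(r) ≈ 6.2383.


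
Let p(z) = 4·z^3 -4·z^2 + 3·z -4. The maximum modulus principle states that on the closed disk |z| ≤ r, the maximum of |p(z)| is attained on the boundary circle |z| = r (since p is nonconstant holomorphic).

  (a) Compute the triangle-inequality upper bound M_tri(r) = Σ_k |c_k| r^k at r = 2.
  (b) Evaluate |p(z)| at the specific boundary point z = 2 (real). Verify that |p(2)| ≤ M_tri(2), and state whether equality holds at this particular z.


Coefficients: c_0 = -4, c_1 = 3, c_2 = -4, c_3 = 4. Radius r = 2.
Part (a). Triangle bound: M_tri(r) = Σ_k |c_k| r^k
  = |-4|·2^0 + |3|·2^1 + |-4|·2^2 + |4|·2^3
  = 4 + 6 + 16 + 32 = 58.
This bounds M(r) := max_{|z|=r} |p(z)| from above; equality holds iff all terms c_k z^k can be made to align in phase at a single z on |z|=r.
Part (b). At z = 2 (real, on the circle |z| = r):
  p(2) = (-4)·2^0 + (3)·2^1 + (-4)·2^2 + (4)·2^3 = 18.
  |p(2)| = 18.
Check: |p(2)| = 18 ≤ 58 = M_tri(2). ✓ Equality does not hold at z = 2 (the coefficients have mixed signs, so the terms do not all align in phase there).

M_tri(2) = 58; |p(2)| = 18; equality at z=2: no.


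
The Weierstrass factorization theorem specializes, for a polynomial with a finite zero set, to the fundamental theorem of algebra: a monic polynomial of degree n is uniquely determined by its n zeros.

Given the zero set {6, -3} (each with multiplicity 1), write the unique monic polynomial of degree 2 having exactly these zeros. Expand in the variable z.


The polynomial is p(z) = ∏_{α ∈ S} (z − α), where S = {6, -3}.
Expanding the product yields: p(z) = z^2 -3·z -18.
The resulting polynomial has degree 2 and real coefficients as required.

p(z) = z^2 -3·z -18.


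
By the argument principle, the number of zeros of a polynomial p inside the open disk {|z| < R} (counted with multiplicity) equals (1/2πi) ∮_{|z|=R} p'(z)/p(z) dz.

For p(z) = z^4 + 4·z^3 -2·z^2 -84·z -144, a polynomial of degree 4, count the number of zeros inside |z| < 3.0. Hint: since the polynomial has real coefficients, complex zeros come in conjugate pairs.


The zeros of p are: (-3 + 3i), (-3 - 3i), -2, 4.
Their magnitudes are: 4.243, 4.243, 2, 4.
Zeros with |z| < R = 3.0: -2.
Count = 1.
By the argument principle, (1/2πi) ∮_{|z|=R} p'(z)/p(z) dz equals exactly this count.

Number of zeros inside |z| < 3.0: 1.


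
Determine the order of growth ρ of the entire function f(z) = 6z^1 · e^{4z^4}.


M(r) = max_{|z|=r} |6|·|z|^1·|e^{4z^4}| = 6·r^1 · e^{4r^4} (the factors attain their maxima compatibly on |z|=r). Then log M(r) = log 6 + 1·log r + 4r^4, dominated by the last term, so log log M(r) ~ 4·log r. The polynomial factor 6z^1 contributes only a log r term and does not affect the order. ρ = 4.
Therefore ρ = 4.

Order ρ = 4.


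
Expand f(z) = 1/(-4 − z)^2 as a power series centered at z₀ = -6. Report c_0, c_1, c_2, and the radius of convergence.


Let w = z − z₀, so z = z₀ + w.
Then -4 − z = -4 − (z₀ + w) = (-4 − z₀) − w = 2 − w.
f(z) = 1/(2 − w)^2 = (1/(2)^2) · (1 − w/(2))^{−2}.
By the binomial series (1−u)^{−2} = Σ_{n≥0} C(n+1, 1) u^n for |u|<1, with u = w/(2):
  c_n = C(n+1, 1) / (2)^(n+2).
  c_0 = 1/(2)^2 = 1/4.
  c_1 = 2/(2)^3 = 1/4.
  c_2 = 3/(2)^4 = 3/16.
The series is valid for |w/d| < 1, i.e. |z − z₀| < |d|.
Radius of convergence: R = |-4 − z₀| = |2| = 2 (distance from z₀ to the singularity z = -4).

c_0 = 1/4, c_1 = 1/4, c_2 = 3/16; R = 2.


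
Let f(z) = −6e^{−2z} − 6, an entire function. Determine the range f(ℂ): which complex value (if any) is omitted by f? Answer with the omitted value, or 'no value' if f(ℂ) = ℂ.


Little Picard bounds the complement of f(ℂ) to at most one point.
e^{−2z} is never zero on ℂ, so -6·e^{−2z} takes every value in ℂ ∖ {0}. Adding -6 shifts the range to ℂ ∖ {-6}. Thus f omits exactly the value -6.

Omitted value: -6.


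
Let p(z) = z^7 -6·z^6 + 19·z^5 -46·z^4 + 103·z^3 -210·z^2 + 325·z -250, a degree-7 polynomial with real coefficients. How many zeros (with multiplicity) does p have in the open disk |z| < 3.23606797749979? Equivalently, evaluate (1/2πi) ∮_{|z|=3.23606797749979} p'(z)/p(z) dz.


The zeros of p are: (1 + 2i), (1 - 2i), 2, (-1 + 2i), (-1 - 2i), (2 + 1i), (2 - 1i).
Their magnitudes are: 2.236, 2.236, 2, 2.236, 2.236, 2.236, 2.236.
Zeros with |z| < R = 3.23606797749979: (1 + 2i), (1 - 2i), 2, (-1 + 2i), (-1 - 2i), (2 + 1i), (2 - 1i).
Count = 7.
By the argument principle, (1/2πi) ∮_{|z|=R} p'(z)/p(z) dz equals exactly this count.

Number of zeros inside |z| < 3.23606797749979: 7.


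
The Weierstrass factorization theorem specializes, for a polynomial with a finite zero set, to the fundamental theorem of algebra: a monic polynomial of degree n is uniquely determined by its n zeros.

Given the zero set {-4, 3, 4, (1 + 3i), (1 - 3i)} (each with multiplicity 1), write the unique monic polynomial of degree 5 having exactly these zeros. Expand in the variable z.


The polynomial is p(z) = ∏_{α ∈ S} (z − α), where S = {-4, 3, 4, (1 + 3i), (1 - 3i)}.
Expanding the product yields: p(z) = z^5 -5·z^4 + 50·z^2 -256·z + 480.
Note conjugate pairs combine to real quadratics: (z − (1+3i))(z − (1−3i)) = z² − 2z + 10.
The resulting polynomial has degree 5 and real coefficients as required.

p(z) = z^5 -5·z^4 + 50·z^2 -256·z + 480.


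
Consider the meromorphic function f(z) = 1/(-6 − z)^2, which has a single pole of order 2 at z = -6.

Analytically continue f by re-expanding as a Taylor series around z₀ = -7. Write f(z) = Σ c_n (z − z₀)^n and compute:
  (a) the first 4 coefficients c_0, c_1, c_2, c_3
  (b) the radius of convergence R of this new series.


Let w = z − z₀, so z = z₀ + w.
Then -6 − z = -6 − (z₀ + w) = (-6 − z₀) − w = 1 − w.
f(z) = 1/(1 − w)^2 = (1/(1)^2) · (1 − w/(1))^{−2}.
By the binomial series (1−u)^{−2} = Σ_{n≥0} C(n+1, 1) u^n for |u|<1, with u = w/(1):
  c_n = C(n+1, 1) / (1)^(n+2).
  c_0 = 1/(1)^2 = 1.
  c_1 = 2/(1)^3 = 2.
  c_2 = 3/(1)^4 = 3.
  c_3 = 4/(1)^5 = 4.
The series is valid for |w/d| < 1, i.e. |z − z₀| < |d|.
Radius of convergence: R = |-6 − z₀| = |1| = 1 (distance from z₀ to the singularity z = -6).

c_0 = 1, c_1 = 2, c_2 = 3, c_3 = 4; R = 1.


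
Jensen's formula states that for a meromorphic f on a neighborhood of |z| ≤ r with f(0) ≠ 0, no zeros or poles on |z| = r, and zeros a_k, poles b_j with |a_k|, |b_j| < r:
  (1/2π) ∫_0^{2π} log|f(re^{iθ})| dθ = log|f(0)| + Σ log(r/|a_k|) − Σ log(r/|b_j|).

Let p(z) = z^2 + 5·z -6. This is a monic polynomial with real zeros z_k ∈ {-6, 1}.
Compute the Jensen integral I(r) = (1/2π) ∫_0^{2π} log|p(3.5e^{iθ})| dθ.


Zeros: -6, 1; r = 3.5.
Inside |z| < r: 1. Outside (|z| ≥ r): -6.
p(0) = -6, so log|p(0)| = log(6) = 1.7918.
Apply Jensen: I(r) = log|p(0)| + Σ_k log(r/|z_k|), summed over zeros inside |z| < r.
  log(r/|z_k|) for z_k = 1: log(3.5/1) = 1.2528
  Outside zeros (-6) contribute nothing to the Jensen sum.
Sum over inside zeros: 1.2528.
I(r) = log|p(0)| + (inside sum) = 1.7918 + 1.2528 = 3.0445.
Note: since some zeros are outside |z| ≤ r, the simplified n·log(r) form does NOT apply — only the inside zeros contribute.

I(r) ≈ 3.0445.


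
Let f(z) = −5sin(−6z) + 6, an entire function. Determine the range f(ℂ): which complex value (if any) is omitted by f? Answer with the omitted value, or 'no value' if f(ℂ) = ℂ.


Little Picard bounds the complement of f(ℂ) to at most one point.
sin is entire and surjective onto ℂ: for every w ∈ ℂ, sin(ζ) = w has a solution ζ ∈ ℂ (e.g., via the complex inverse arcsin). With ζ = −6z this gives z = ζ/(-6). Then -5·sin(−6z) takes every value in -5·ℂ = ℂ, and adding 6 is a bijection of ℂ. So f is surjective and omits no value. (Note: only on the real line is sin bounded by [−1, 1].)

Omitted value: no value.


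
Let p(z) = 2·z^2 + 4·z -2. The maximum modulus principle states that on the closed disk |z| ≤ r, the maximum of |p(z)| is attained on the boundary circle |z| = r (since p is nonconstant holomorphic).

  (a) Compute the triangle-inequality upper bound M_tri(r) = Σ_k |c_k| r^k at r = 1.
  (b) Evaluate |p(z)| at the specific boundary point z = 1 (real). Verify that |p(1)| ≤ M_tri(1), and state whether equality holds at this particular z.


Coefficients: c_0 = -2, c_1 = 4, c_2 = 2. Radius r = 1.
Part (a). Triangle bound: M_tri(r) = Σ_k |c_k| r^k
  = |-2|·1^0 + |4|·1^1 + |2|·1^2
  = 2 + 4 + 2 = 8.
This bounds M(r) := max_{|z|=r} |p(z)| from above; equality holds iff all terms c_k z^k can be made to align in phase at a single z on |z|=r.
Part (b). At z = 1 (real, on the circle |z| = r):
  p(1) = (-2)·1^0 + (4)·1^1 + (2)·1^2 = 4.
  |p(1)| = 4.
Check: |p(1)| = 4 ≤ 8 = M_tri(1). ✓ Equality does not hold at z = 1 (the coefficients have mixed signs, so the terms do not all align in phase there).

M_tri(1) = 8; |p(1)| = 4; equality at z=1: no.


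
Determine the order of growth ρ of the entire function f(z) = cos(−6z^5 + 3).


Write cos(w) = (e^{iw} ± e^{−iw})/(2 or 2i), so |cos(w)| ≤ e^{|w|}. With w = −6z^5 + 3, |w| ≤ 6r^5 + 3 on |z|=r, giving M(r) ≤ e^{6r^5 + 3} and ρ ≤ 5. For the lower bound, choose z on |z|=r with -6z^5 purely imaginary of modulus 6r^5; then |cos(−6z^5 + 3)| grows like e^{6r^5}/2, so ρ ≥ 5. Hence ρ = 5.
Therefore ρ = 5.

Order ρ = 5.


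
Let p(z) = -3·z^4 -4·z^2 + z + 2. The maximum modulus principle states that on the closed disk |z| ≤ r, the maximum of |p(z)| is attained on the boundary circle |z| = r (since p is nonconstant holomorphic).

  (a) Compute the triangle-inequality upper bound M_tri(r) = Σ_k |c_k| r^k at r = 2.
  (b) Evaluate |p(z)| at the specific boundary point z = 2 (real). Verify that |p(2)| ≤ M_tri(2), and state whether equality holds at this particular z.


Coefficients: c_0 = 2, c_1 = 1, c_2 = -4, c_3 = 0, c_4 = -3. Radius r = 2.
Part (a). Triangle bound: M_tri(r) = Σ_k |c_k| r^k
  = |2|·2^0 + |1|·2^1 + |-4|·2^2 + |0|·2^3 + |-3|·2^4
  = 2 + 2 + 16 + 0 + 48 = 68.
This bounds M(r) := max_{|z|=r} |p(z)| from above; equality holds iff all terms c_k z^k can be made to align in phase at a single z on |z|=r.
Part (b). At z = 2 (real, on the circle |z| = r):
  p(2) = (2)·2^0 + (1)·2^1 + (-4)·2^2 + (0)·2^3 + (-3)·2^4 = -60.
  |p(2)| = 60.
Check: |p(2)| = 60 ≤ 68 = M_tri(2). ✓ Equality does not hold at z = 2 (the coefficients have mixed signs, so the terms do not all align in phase there).

M_tri(2) = 68; |p(2)| = 60; equality at z=2: no.


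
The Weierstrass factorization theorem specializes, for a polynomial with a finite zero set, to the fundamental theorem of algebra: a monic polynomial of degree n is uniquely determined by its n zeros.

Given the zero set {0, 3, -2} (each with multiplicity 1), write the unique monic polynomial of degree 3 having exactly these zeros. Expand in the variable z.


The polynomial is p(z) = ∏_{α ∈ S} (z − α), where S = {0, 3, -2}.
Expanding the product yields: p(z) = z^3 -z^2 -6·z.
The resulting polynomial has degree 3 and real coefficients as required.

p(z) = z^3 -z^2 -6·z.


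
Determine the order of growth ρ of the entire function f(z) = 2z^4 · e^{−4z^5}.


M(r) = max_{|z|=r} |2|·|z|^4·|e^{−4z^5}| = 2·r^4 · e^{4r^5} (the factors attain their maxima compatibly on |z|=r). Then log M(r) = log 2 + 4·log r + 4r^5, dominated by the last term, so log log M(r) ~ 5·log r. The polynomial factor 2z^4 contributes only a log r term and does not affect the order. ρ = 5.
Therefore ρ = 5.

Order ρ = 5.


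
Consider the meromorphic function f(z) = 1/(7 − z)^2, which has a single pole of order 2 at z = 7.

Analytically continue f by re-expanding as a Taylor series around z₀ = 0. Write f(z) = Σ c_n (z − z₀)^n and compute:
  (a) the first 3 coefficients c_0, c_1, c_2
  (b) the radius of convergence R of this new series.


Let w = z − z₀, so z = z₀ + w.
Then 7 − z = 7 − (z₀ + w) = (7 − z₀) − w = 7 − w.
f(z) = 1/(7 − w)^2 = (1/(7)^2) · (1 − w/(7))^{−2}.
By the binomial series (1−u)^{−2} = Σ_{n≥0} C(n+1, 1) u^n for |u|<1, with u = w/(7):
  c_n = C(n+1, 1) / (7)^(n+2).
  c_0 = 1/(7)^2 = 1/49.
  c_1 = 2/(7)^3 = 2/343.
  c_2 = 3/(7)^4 = 3/2401.
The series is valid for |w/d| < 1, i.e. |z − z₀| < |d|.
Radius of convergence: R = |7 − z₀| = |7| = 7 (distance from z₀ to the singularity z = 7).

c_0 = 1/49, c_1 = 2/343, c_2 = 3/2401; R = 7.


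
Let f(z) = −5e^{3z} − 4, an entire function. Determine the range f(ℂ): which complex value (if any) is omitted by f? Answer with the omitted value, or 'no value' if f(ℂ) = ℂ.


Little Picard bounds the complement of f(ℂ) to at most one point.
e^{3z} is never zero on ℂ, so -5·e^{3z} takes every value in ℂ ∖ {0}. Adding -4 shifts the range to ℂ ∖ {-4}. Thus f omits exactly the value -4.

Omitted value: -4.


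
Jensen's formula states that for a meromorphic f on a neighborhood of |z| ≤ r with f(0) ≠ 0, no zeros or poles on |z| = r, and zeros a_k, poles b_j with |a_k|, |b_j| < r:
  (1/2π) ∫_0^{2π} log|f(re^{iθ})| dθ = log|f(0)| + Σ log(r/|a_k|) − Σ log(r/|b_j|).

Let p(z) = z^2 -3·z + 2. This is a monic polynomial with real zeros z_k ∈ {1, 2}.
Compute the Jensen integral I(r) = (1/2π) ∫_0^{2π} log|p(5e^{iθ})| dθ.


Zeros: 1, 2; r = 5.
Inside |z| < r: 1, 2. Outside (|z| ≥ r): ∅.
p(0) = 2, so log|p(0)| = log(2) = 0.6931.
Apply Jensen: I(r) = log|p(0)| + Σ_k log(r/|z_k|), summed over zeros inside |z| < r.
  log(r/|z_k|) for z_k = 1: log(5/1) = 1.6094
  log(r/|z_k|) for z_k = 2: log(5/2) = 0.9163
Sum over inside zeros: 2.5257.
I(r) = log|p(0)| + (inside sum) = 0.6931 + 2.5257 = 3.2189.
Closed form (all zeros inside, monic): I(r) = n·log(r) = 2·log(5) = 3.2189. ✓

I(r) ≈ 3.2189.


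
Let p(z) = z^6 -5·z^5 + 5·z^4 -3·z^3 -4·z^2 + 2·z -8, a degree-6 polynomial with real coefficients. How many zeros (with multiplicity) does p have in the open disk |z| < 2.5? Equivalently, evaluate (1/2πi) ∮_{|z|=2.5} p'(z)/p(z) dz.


The zeros of p are: (0 + 1i), (0 - 1i), -1, (1 + 1i), (1 - 1i), 4.
Their magnitudes are: 1, 1, 1, 1.414, 1.414, 4.
Zeros with |z| < R = 2.5: (0 + 1i), (0 - 1i), -1, (1 + 1i), (1 - 1i).
Count = 5.
By the argument principle, (1/2πi) ∮_{|z|=R} p'(z)/p(z) dz equals exactly this count.

Number of zeros inside |z| < 2.5: 5.


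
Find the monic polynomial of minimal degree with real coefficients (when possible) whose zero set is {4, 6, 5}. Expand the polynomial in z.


The polynomial is p(z) = ∏_{α ∈ S} (z − α), where S = {4, 6, 5}.
Expanding the product yields: p(z) = z^3 -15·z^2 + 74·z -120.
The resulting polynomial has degree 3 and real coefficients as required.

p(z) = z^3 -15·z^2 + 74·z -120.


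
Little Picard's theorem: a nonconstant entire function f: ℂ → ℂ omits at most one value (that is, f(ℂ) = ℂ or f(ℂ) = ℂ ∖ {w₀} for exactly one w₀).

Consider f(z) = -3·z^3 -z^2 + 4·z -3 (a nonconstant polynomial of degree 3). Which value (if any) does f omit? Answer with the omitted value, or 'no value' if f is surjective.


Little Picard bounds the complement of f(ℂ) to at most one point.
For every w ∈ ℂ, the equation p(z) − w = 0 is a nonconstant polynomial in z and hence has at least one root by the fundamental theorem of algebra. So p is surjective onto ℂ, omitting no value.

Omitted value: no value.


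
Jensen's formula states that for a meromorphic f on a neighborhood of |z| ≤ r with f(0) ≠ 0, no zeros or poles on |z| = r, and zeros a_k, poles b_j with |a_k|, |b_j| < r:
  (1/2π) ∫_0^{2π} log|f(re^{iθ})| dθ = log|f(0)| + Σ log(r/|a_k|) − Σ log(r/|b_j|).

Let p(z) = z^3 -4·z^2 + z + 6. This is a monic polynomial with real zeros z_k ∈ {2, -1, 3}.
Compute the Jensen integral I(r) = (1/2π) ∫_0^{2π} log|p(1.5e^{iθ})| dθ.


Zeros: -1, 2, 3; r = 1.5.
Inside |z| < r: -1. Outside (|z| ≥ r): 2, 3.
p(0) = 6, so log|p(0)| = log(6) = 1.7918.
Apply Jensen: I(r) = log|p(0)| + Σ_k log(r/|z_k|), summed over zeros inside |z| < r.
  log(r/|z_k|) for z_k = -1: log(1.5/1) = 0.4055
  Outside zeros (2, 3) contribute nothing to the Jensen sum.
Sum over inside zeros: 0.4055.
I(r) = log|p(0)| + (inside sum) = 1.7918 + 0.4055 = 2.1972.
Note: since some zeros are outside |z| ≤ r, the simplified n·log(r) form does NOT apply — only the inside zeros contribute.

I(r) ≈ 2.1972.


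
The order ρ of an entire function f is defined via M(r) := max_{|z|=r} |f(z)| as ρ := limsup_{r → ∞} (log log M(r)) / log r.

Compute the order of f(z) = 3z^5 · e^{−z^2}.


M(r) = max_{|z|=r} |3|·|z|^5·|e^{−z^2}| = 3·r^5 · e^{1r^2} (the factors attain their maxima compatibly on |z|=r). Then log M(r) = log 3 + 5·log r + 1r^2, dominated by the last term, so log log M(r) ~ 2·log r. The polynomial factor 3z^5 contributes only a log r term and does not affect the order. ρ = 2.
Therefore ρ = 2.

Order ρ = 2.


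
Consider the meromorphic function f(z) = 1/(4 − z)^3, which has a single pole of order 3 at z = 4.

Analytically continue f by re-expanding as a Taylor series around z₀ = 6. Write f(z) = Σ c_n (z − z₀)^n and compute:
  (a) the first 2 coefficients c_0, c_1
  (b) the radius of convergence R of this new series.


Let w = z − z₀, so z = z₀ + w.
Then 4 − z = 4 − (z₀ + w) = (4 − z₀) − w = -2 − w.
f(z) = 1/(-2 − w)^3 = (1/(-2)^3) · (1 − w/(-2))^{−3}.
By the binomial series (1−u)^{−3} = Σ_{n≥0} C(n+2, 2) u^n for |u|<1, with u = w/(-2):
  c_n = C(n+2, 2) / (-2)^(n+3).
  c_0 = 1/(-2)^3 = -1/8.
  c_1 = 3/(-2)^4 = 3/16.
The series is valid for |w/d| < 1, i.e. |z − z₀| < |d|.
Radius of convergence: R = |4 − z₀| = |-2| = 2 (distance from z₀ to the singularity z = 4).

c_0 = -1/8, c_1 = 3/16; R = 2.


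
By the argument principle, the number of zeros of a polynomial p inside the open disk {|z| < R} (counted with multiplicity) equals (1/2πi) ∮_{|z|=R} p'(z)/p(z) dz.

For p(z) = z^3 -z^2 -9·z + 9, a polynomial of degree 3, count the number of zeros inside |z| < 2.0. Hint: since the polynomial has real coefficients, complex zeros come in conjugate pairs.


The zeros of p are: 3, -3, 1.
Their magnitudes are: 3, 3, 1.
Zeros with |z| < R = 2.0: 1.
Count = 1.
By the argument principle, (1/2πi) ∮_{|z|=R} p'(z)/p(z) dz equals exactly this count.

Number of zeros inside |z| < 2.0: 1.


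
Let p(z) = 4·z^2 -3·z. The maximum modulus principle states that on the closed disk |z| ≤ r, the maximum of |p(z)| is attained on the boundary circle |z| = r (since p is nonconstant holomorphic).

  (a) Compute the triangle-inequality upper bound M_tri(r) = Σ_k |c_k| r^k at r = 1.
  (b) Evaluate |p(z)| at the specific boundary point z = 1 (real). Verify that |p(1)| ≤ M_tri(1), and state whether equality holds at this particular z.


Coefficients: c_0 = 0, c_1 = -3, c_2 = 4. Radius r = 1.
Part (a). Triangle bound: M_tri(r) = Σ_k |c_k| r^k
  = |0|·1^0 + |-3|·1^1 + |4|·1^2
  = 0 + 3 + 4 = 7.
This bounds M(r) := max_{|z|=r} |p(z)| from above; equality holds iff all terms c_k z^k can be made to align in phase at a single z on |z|=r.
Part (b). At z = 1 (real, on the circle |z| = r):
  p(1) = (0)·1^0 + (-3)·1^1 + (4)·1^2 = 1.
  |p(1)| = 1.
Check: |p(1)| = 1 ≤ 7 = M_tri(1). ✓ Equality does not hold at z = 1 (the coefficients have mixed signs, so the terms do not all align in phase there).

M_tri(1) = 7; |p(1)| = 1; equality at z=1: no.


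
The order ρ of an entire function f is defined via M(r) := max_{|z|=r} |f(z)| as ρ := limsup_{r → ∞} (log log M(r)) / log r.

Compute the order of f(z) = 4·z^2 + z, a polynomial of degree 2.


|f(z)| ≤ Σ|c_k|·r^k = O(r^2) as r → ∞. Polynomial growth is O(e^{r^ε}) for every ε > 0 (since r^2/e^{r^ε} → 0), so ρ ≤ ε for all ε > 0, i.e. ρ = 0. Every nonconstant polynomial has order 0.
Therefore ρ = 0.

Order ρ = 0.


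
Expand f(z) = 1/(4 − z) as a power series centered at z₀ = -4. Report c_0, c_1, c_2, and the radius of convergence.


Let w = z − z₀, so z = z₀ + w.
Then 4 − z = 4 − (z₀ + w) = (4 − z₀) − w = 8 − w.
f(z) = 1/(8 − w) = (1/(8)) · 1/(1 − w/(8)) = Σ_{n≥0} w^n / (8)^(n+1).
So c_n = 1/(8)^(n+1):
  c_0 = 1/(8)^1 = 1/8.
  c_1 = 1/(8)^2 = 1/64.
  c_2 = 1/(8)^3 = 1/512.
The series is valid for |w/d| < 1, i.e. |z − z₀| < |d|.
Radius of convergence: R = |4 − z₀| = |8| = 8 (distance from z₀ to the singularity z = 4).

c_0 = 1/8, c_1 = 1/64, c_2 = 1/512; R = 8.


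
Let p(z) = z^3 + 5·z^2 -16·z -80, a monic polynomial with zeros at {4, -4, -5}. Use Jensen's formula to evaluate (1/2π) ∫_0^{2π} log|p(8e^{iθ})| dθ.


Zeros: -5, -4, 4; r = 8.
Inside |z| < r: -5, -4, 4. Outside (|z| ≥ r): ∅.
p(0) = -80, so log|p(0)| = log(80) = 4.3820.
Apply Jensen: I(r) = log|p(0)| + Σ_k log(r/|z_k|), summed over zeros inside |z| < r.
  log(r/|z_k|) for z_k = 4: log(8/4) = 0.6931
  log(r/|z_k|) for z_k = -4: log(8/4) = 0.6931
  log(r/|z_k|) for z_k = -5: log(8/5) = 0.4700
Sum over inside zeros: 1.8563.
I(r) = log|p(0)| + (inside sum) = 4.3820 + 1.8563 = 6.2383.
Closed form (all zeros inside, monic): I(r) = n·log(r) = 3·log(8) = 6.2383. ✓

I(r) ≈ 6.2383.


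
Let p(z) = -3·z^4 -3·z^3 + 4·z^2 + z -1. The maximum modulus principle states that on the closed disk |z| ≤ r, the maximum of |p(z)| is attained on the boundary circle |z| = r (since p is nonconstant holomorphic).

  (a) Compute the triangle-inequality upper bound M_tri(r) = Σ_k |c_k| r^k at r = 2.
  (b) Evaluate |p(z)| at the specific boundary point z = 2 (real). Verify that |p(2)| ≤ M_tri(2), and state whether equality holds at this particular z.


Coefficients: c_0 = -1, c_1 = 1, c_2 = 4, c_3 = -3, c_4 = -3. Radius r = 2.
Part (a). Triangle bound: M_tri(r) = Σ_k |c_k| r^k
  = |-1|·2^0 + |1|·2^1 + |4|·2^2 + |-3|·2^3 + |-3|·2^4
  = 1 + 2 + 16 + 24 + 48 = 91.
This bounds M(r) := max_{|z|=r} |p(z)| from above; equality holds iff all terms c_k z^k can be made to align in phase at a single z on |z|=r.
Part (b). At z = 2 (real, on the circle |z| = r):
  p(2) = (-1)·2^0 + (1)·2^1 + (4)·2^2 + (-3)·2^3 + (-3)·2^4 = -55.
  |p(2)| = 55.
Check: |p(2)| = 55 ≤ 91 = M_tri(2). ✓ Equality does not hold at z = 2 (the coefficients have mixed signs, so the terms do not all align in phase there).

M_tri(2) = 91; |p(2)| = 55; equality at z=2: no.


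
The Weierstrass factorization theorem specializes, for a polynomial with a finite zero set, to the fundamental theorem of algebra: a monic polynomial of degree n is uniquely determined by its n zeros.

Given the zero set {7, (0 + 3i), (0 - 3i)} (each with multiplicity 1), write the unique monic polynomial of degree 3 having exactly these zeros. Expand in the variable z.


The polynomial is p(z) = ∏_{α ∈ S} (z − α), where S = {7, (0 + 3i), (0 - 3i)}.
Expanding the product yields: p(z) = z^3 -7·z^2 + 9·z -63.
Note conjugate pairs combine to real quadratics: (z − (0+3i))(z − (0−3i)) = z² + 9.
The resulting polynomial has degree 3 and real coefficients as required.

p(z) = z^3 -7·z^2 + 9·z -63.


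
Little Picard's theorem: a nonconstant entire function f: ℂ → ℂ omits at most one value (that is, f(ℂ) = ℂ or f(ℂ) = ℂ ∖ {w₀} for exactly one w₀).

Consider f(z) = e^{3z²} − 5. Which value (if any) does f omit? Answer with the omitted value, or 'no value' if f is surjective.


Little Picard bounds the complement of f(ℂ) to at most one point.
The exponent g(z) = 3z² is a nonconstant polynomial, hence surjective onto ℂ. So e^{g(z)} takes every value in {e^w : w ∈ ℂ} = ℂ ∖ {0}. Adding -5 shifts the range to ℂ ∖ {-5}. f omits exactly -5.

Omitted value: -5.


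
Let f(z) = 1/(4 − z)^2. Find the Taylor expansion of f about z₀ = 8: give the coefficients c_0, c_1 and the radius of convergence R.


Let w = z − z₀, so z = z₀ + w.
Then 4 − z = 4 − (z₀ + w) = (4 − z₀) − w = -4 − w.
f(z) = 1/(-4 − w)^2 = (1/(-4)^2) · (1 − w/(-4))^{−2}.
By the binomial series (1−u)^{−2} = Σ_{n≥0} C(n+1, 1) u^n for |u|<1, with u = w/(-4):
  c_n = C(n+1, 1) / (-4)^(n+2).
  c_0 = 1/(-4)^2 = 1/16.
  c_1 = 2/(-4)^3 = -1/32.
The series is valid for |w/d| < 1, i.e. |z − z₀| < |d|.
Radius of convergence: R = |4 − z₀| = |-4| = 4 (distance from z₀ to the singularity z = 4).

c_0 = 1/16, c_1 = -1/32; R = 4.


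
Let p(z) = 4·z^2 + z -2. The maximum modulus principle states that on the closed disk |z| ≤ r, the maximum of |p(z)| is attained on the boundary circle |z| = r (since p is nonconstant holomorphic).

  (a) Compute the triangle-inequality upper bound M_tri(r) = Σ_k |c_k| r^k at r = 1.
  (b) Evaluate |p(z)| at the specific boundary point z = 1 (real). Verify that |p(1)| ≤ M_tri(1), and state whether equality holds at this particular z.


Coefficients: c_0 = -2, c_1 = 1, c_2 = 4. Radius r = 1.
Part (a). Triangle bound: M_tri(r) = Σ_k |c_k| r^k
  = |-2|·1^0 + |1|·1^1 + |4|·1^2
  = 2 + 1 + 4 = 7.
This bounds M(r) := max_{|z|=r} |p(z)| from above; equality holds iff all terms c_k z^k can be made to align in phase at a single z on |z|=r.
Part (b). At z = 1 (real, on the circle |z| = r):
  p(1) = (-2)·1^0 + (1)·1^1 + (4)·1^2 = 3.
  |p(1)| = 3.
Check: |p(1)| = 3 ≤ 7 = M_tri(1). ✓ Equality does not hold at z = 1 (the coefficients have mixed signs, so the terms do not all align in phase there).

M_tri(1) = 7; |p(1)| = 3; equality at z=1: no.


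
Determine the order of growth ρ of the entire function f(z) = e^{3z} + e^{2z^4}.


Each summand is entire of order 1 and 4 respectively (as in the single-exponential case). The order of a sum is at most the max of the orders, so ρ ≤ 4. For the lower bound: on |z|=r choose arg z so that 2z^4 is real positive; then |e^{2z^4}| = e^{2r^4} while |e^{3z}| ≤ e^{3r^1} = o(e^{2r^4}). So |f| ≥ e^{2r^4}(1 − o(1)) and ρ ≥ 4. Hence ρ = max(1, 4) = 4.
Therefore ρ = 4.

Order ρ = 4.


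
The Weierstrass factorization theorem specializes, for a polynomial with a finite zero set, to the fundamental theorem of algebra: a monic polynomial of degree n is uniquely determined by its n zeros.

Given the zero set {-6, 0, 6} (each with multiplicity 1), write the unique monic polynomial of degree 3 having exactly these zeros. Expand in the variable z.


The polynomial is p(z) = ∏_{α ∈ S} (z − α), where S = {-6, 0, 6}.
Expanding the product yields: p(z) = z^3 -36·z.
The resulting polynomial has degree 3 and real coefficients as required.

p(z) = z^3 -36·z.


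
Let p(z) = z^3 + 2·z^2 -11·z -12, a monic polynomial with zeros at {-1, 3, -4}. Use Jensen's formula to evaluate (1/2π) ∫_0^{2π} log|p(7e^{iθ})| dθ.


Zeros: -4, -1, 3; r = 7.
Inside |z| < r: -4, -1, 3. Outside (|z| ≥ r): ∅.
p(0) = -12, so log|p(0)| = log(12) = 2.4849.
Apply Jensen: I(r) = log|p(0)| + Σ_k log(r/|z_k|), summed over zeros inside |z| < r.
  log(r/|z_k|) for z_k = -1: log(7/1) = 1.9459
  log(r/|z_k|) for z_k = 3: log(7/3) = 0.8473
  log(r/|z_k|) for z_k = -4: log(7/4) = 0.5596
Sum over inside zeros: 3.3528.
I(r) = log|p(0)| + (inside sum) = 2.4849 + 3.3528 = 5.8377.
Closed form (all zeros inside, monic): I(r) = n·log(r) = 3·log(7) = 5.8377. ✓

I(r) ≈ 5.8377.


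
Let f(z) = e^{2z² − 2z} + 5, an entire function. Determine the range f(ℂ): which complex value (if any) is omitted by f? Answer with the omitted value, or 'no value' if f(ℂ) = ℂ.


Little Picard bounds the complement of f(ℂ) to at most one point.
The exponent g(z) = 2z² − 2z is a nonconstant polynomial, hence surjective onto ℂ. So e^{g(z)} takes every value in {e^w : w ∈ ℂ} = ℂ ∖ {0}. Adding 5 shifts the range to ℂ ∖ {5}. f omits exactly 5.

Omitted value: 5.


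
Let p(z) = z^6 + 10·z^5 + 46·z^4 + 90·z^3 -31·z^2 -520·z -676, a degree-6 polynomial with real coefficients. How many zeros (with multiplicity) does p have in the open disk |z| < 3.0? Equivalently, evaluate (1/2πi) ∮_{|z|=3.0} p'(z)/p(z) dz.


The zeros of p are: (-2 + 3i), (-2 - 3i), (-3 + 2i), (-3 - 2i), 2, -2.
Their magnitudes are: 3.606, 3.606, 3.606, 3.606, 2, 2.
Zeros with |z| < R = 3.0: 2, -2.
Count = 2.
By the argument principle, (1/2πi) ∮_{|z|=R} p'(z)/p(z) dz equals exactly this count.

Number of zeros inside |z| < 3.0: 2.


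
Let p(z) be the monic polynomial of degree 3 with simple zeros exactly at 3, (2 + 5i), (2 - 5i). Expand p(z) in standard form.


The polynomial is p(z) = ∏_{α ∈ S} (z − α), where S = {3, (2 + 5i), (2 - 5i)}.
Expanding the product yields: p(z) = z^3 -7·z^2 + 41·z -87.
Note conjugate pairs combine to real quadratics: (z − (2+5i))(z − (2−5i)) = z² − 4z + 29.
The resulting polynomial has degree 3 and real coefficients as required.

p(z) = z^3 -7·z^2 + 41·z -87.


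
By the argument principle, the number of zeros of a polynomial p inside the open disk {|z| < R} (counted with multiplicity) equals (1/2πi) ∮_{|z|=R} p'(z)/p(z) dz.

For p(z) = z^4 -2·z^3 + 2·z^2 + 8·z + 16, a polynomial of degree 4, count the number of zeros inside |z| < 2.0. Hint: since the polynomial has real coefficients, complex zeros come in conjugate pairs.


The zeros of p are: (2 + 2i), (2 - 2i), (-1 + 1i), (-1 - 1i).
Their magnitudes are: 2.828, 2.828, 1.414, 1.414.
Zeros with |z| < R = 2.0: (-1 + 1i), (-1 - 1i).
Count = 2.
By the argument principle, (1/2πi) ∮_{|z|=R} p'(z)/p(z) dz equals exactly this count.

Number of zeros inside |z| < 2.0: 2.


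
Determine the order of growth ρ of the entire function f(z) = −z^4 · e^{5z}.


M(r) = max_{|z|=r} |-1|·|z|^4·|e^{5z}| = 1·r^4 · e^{5r^1} (the factors attain their maxima compatibly on |z|=r). Then log M(r) = log 1 + 4·log r + 5r^1, dominated by the last term, so log log M(r) ~ 1·log r. The polynomial factor -1z^4 contributes only a log r term and does not affect the order. ρ = 1.
Therefore ρ = 1.

Order ρ = 1.


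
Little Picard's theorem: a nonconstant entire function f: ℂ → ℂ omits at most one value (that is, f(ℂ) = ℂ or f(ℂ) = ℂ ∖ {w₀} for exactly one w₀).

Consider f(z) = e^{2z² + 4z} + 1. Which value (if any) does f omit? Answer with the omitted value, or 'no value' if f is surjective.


Little Picard bounds the complement of f(ℂ) to at most one point.
The exponent g(z) = 2z² + 4z is a nonconstant polynomial, hence surjective onto ℂ. So e^{g(z)} takes every value in {e^w : w ∈ ℂ} = ℂ ∖ {0}. Adding 1 shifts the range to ℂ ∖ {1}. f omits exactly 1.

Omitted value: 1.


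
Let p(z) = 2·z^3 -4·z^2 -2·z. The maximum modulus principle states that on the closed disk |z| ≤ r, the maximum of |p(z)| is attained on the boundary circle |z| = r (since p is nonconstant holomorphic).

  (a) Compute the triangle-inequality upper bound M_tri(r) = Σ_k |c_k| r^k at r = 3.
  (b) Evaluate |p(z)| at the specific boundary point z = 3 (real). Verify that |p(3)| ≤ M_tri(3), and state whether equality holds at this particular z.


Coefficients: c_0 = 0, c_1 = -2, c_2 = -4, c_3 = 2. Radius r = 3.
Part (a). Triangle bound: M_tri(r) = Σ_k |c_k| r^k
  = |0|·3^0 + |-2|·3^1 + |-4|·3^2 + |2|·3^3
  = 0 + 6 + 36 + 54 = 96.
This bounds M(r) := max_{|z|=r} |p(z)| from above; equality holds iff all terms c_k z^k can be made to align in phase at a single z on |z|=r.
Part (b). At z = 3 (real, on the circle |z| = r):
  p(3) = (0)·3^0 + (-2)·3^1 + (-4)·3^2 + (2)·3^3 = 12.
  |p(3)| = 12.
Check: |p(3)| = 12 ≤ 96 = M_tri(3). ✓ Equality does not hold at z = 3 (the coefficients have mixed signs, so the terms do not all align in phase there).

M_tri(3) = 96; |p(3)| = 12; equality at z=3: no.
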